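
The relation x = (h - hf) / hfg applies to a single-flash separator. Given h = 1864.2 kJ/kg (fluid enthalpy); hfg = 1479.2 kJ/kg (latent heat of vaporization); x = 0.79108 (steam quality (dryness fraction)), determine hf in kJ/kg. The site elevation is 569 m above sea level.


hf = h - x * hfg
hf = 1864.2 - 0.79108 * 1479.2
hf = 694.03 kJ/kg


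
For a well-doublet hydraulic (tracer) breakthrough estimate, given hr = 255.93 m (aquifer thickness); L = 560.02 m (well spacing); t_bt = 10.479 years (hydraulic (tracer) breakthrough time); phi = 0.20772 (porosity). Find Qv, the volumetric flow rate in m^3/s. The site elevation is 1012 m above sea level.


Qv = pi*hr*phi*L^2 / (3*t_bt*365.25*86400)
Qv = pi*255.93*0.20772*560.02^2 / (3*10.479*365.25*86400)
Qv = 0.052797 m^3/s


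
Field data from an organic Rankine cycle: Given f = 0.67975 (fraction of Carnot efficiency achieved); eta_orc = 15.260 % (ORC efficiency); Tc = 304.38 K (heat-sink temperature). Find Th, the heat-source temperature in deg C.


Th = Tc / (1 - (eta_orc/100)/f)
Th = 304.38 / (1 - (15.260/100)/0.67975)
Th = 392.4923 K
Convert to deg C: 392.4923 - 273.15 = 119.34 deg C
Th = 119.34 deg C


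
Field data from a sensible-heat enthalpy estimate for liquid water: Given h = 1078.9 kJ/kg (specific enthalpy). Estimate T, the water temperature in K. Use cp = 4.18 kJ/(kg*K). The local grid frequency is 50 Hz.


T = h / cp
T = 1078.9 / 4.18
T = 258.1100 deg C
Convert to K: 258.1100 + 273.15 = 531.26 K
T = 531.26 K


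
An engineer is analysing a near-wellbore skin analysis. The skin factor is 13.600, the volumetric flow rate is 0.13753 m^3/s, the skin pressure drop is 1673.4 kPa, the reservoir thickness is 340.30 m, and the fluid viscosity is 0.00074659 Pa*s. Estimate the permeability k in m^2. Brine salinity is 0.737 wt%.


k = S*q*mu / (2*pi*dP_s*1000*hr)
k = 13.600*0.13753*0.00074659 / (2*pi*1673.4*1000*340.30)
k = 3.9028e-13 m^2


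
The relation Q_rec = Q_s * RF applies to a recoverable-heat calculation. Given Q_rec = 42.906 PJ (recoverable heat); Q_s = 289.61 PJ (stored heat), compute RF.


RF = Q_rec / Q_s
RF = 42.906 / 289.61
RF = 0.14815


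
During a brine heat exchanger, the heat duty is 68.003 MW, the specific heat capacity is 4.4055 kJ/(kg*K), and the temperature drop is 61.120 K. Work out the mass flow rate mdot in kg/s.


mdot = Q * 1000 / (cp * dT)
mdot = 68.003 * 1000 / (4.4055 * 61.120)
mdot = 252.55 kg/s


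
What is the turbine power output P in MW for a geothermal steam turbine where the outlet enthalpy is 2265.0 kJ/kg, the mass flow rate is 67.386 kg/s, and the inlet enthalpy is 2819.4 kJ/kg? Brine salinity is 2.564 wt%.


P = mdot * (h_in - h_out) / 1000
P = 67.386 * (2819.4 - 2265.0) / 1000
P = 37.359 MW


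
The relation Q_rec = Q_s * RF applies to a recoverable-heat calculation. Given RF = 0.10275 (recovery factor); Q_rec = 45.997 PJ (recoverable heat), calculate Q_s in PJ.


Q_s = Q_rec / RF
Q_s = 45.997 / 0.10275
Q_s = 447.66 PJ


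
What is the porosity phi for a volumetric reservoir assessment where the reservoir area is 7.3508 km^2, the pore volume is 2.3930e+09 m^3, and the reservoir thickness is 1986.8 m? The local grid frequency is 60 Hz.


phi = Vp / (A * 1e6 * hr)
phi = 2.3930e+09 / (7.3508 * 1e6 * 1986.8)
phi = 0.16385


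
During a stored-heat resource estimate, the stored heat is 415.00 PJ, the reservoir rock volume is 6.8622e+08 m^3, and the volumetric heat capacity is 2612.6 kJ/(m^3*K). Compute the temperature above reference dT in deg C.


dT = Q_s * 1e12 / (Vr * rhoc)
dT = 415.00 * 1e12 / (6.8622e+08 * 2612.6)
dT = 231.4791 K
Convert (temperature difference, 1 K = 1 deg C): 231.4791 K = 231.4791 deg C
dT = 231.48 deg C


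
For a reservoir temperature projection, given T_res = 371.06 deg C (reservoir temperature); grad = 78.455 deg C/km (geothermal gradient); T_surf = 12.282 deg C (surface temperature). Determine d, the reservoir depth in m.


d = (T_res - T_surf) / grad * 1000
d = (371.06 - 12.282) / 78.455 * 1000
d = 4573.0 m


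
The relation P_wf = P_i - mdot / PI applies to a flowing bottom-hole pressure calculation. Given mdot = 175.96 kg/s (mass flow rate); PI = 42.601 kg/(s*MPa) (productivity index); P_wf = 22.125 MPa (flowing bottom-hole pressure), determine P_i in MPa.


P_i = P_wf + mdot / PI
P_i = 22.125 + 175.96 / 42.601
P_i = 26.255 MPa


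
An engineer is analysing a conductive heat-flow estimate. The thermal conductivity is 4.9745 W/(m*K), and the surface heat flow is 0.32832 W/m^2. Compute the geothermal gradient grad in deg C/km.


grad = q * 1000 / k
grad = 0.32832 * 1000 / 4.9745
grad = 66.001 deg C/km


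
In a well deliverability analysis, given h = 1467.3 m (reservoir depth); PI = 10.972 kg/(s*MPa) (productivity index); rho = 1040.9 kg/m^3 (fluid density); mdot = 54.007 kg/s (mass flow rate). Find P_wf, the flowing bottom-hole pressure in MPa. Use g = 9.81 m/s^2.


Step 1: P_i = rho*g*h/1e6 = 1040.9*9.81*1467.3/1e6 = 14.98294 MPa
Step 2: P_wf = P_i - mdot/PI = 14.98294 - 54.007/10.972 = 10.061 MPa
P_wf = 10.061 MPa


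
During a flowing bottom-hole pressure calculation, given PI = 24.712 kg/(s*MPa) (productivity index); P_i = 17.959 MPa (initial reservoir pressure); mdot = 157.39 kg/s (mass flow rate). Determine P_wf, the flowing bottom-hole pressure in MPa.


P_wf = P_i - mdot / PI
P_wf = 17.959 - 157.39 / 24.712
P_wf = 11.590 MPa


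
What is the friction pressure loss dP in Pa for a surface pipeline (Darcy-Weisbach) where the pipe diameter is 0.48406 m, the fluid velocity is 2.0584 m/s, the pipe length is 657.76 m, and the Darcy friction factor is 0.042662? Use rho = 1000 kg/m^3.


dP = f * (L/D) * (rho*vel^2/2) / 1000
dP = 0.042662 * (657.76/0.48406) * (1000*2.0584^2/2) / 1000
dP = 122.8115 kPa
Convert: 122.8115 kPa * 1000.0 = 1.2281e+05 Pa
dP = 1.2281e+05 Pa


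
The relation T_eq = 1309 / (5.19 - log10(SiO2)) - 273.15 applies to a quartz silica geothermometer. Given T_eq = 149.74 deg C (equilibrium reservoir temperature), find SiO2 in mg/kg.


SiO2 = 10^(5.19 - 1309/(T_eq + 273.15))
SiO2 = 10^(5.19 - 1309/(149.74 + 273.15))
SiO2 = 124.35 mg/kg


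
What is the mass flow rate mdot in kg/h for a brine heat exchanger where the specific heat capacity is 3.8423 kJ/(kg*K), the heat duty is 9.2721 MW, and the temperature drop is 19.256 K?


mdot = Q * 1000 / (cp * dT)
mdot = 9.2721 * 1000 / (3.8423 * 19.256)
mdot = 125.3201 kg/s
Convert: 125.3201 kg/s * 3600.0 = 4.5115e+05 kg/h
mdot = 4.5115e+05 kg/h


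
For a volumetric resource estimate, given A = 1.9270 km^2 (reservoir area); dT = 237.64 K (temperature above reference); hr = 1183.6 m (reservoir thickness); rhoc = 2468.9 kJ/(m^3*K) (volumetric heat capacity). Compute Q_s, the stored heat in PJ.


Step 1: Vr = A*1e6*hr = 1.927*1e6*1183.6 = 2.280797e+09 m^3
Step 2: Q_s = Vr*rhoc*dT/1e12 = 2.280797e+09*2468.9*237.64/1e12 = 1338.2 PJ
Q_s = 1338.2 PJ


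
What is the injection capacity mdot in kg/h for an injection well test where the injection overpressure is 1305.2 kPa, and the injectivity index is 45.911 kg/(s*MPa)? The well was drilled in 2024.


mdot = II * dP / 1000
mdot = 45.911 * 1305.2 / 1000
mdot = 59.92304 kg/s
Convert: 59.92304 kg/s * 3600.0 = 2.1572e+05 kg/h
mdot = 2.1572e+05 kg/h


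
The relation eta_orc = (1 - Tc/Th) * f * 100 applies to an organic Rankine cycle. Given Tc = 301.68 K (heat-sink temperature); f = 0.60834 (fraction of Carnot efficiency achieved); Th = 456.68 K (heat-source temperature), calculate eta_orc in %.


eta_orc = (1 - Tc/Th) * f * 100
eta_orc = (1 - 301.68/456.68) * 0.60834 * 100
eta_orc = 20.647 %


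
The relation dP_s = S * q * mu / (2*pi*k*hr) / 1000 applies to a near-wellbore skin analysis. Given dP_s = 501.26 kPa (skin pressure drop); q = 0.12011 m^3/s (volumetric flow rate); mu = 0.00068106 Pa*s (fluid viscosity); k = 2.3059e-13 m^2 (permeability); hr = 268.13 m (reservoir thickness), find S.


S = dP_s * 1000 * 2*pi*k*hr / (q*mu)
S = 501.26 * 1000 * 2*pi*2.3059e-13*268.13 / (0.12011*0.00068106)
S = 2.3805


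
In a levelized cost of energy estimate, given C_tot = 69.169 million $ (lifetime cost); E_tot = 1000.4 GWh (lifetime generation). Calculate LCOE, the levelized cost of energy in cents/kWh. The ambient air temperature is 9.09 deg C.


LCOE = C_tot / E_tot * 100
LCOE = 69.169 / 1000.4 * 100
LCOE = 6.9141 cents/kWh


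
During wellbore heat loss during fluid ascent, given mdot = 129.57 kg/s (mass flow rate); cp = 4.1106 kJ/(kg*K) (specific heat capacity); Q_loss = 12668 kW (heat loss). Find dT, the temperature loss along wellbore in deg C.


dT = Q_loss / (mdot * cp)
dT = 12668 / (129.57 * 4.1106)
dT = 23.78474 K
Convert (temperature difference, 1 K = 1 deg C): 23.78474 K = 23.78474 deg C
dT = 23.785 deg C


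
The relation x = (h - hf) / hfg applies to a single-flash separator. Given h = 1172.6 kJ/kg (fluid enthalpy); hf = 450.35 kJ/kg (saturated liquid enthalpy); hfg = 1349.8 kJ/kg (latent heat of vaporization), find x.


x = (h - hf) / hfg
x = (1172.6 - 450.35) / 1349.8
x = 0.53508


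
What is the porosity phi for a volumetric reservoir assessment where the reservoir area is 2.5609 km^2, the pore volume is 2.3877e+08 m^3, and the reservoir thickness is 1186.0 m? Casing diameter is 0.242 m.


phi = Vp / (A * 1e6 * hr)
phi = 2.3877e+08 / (2.5609 * 1e6 * 1186.0)
phi = 0.078614


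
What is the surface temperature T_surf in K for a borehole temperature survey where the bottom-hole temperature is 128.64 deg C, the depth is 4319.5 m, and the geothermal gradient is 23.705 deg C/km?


T_surf = T_d - grad * d / 1000
T_surf = 128.64 - 23.705 * 4319.5 / 1000
T_surf = 26.24625 deg C
Convert to K: 26.24625 + 273.15 = 299.40 K
T_surf = 299.40 K


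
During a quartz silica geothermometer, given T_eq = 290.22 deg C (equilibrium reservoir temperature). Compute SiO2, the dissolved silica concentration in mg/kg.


SiO2 = 10^(5.19 - 1309/(T_eq + 273.15))
SiO2 = 10^(5.19 - 1309/(290.22 + 273.15))
SiO2 = 735.33 mg/kg


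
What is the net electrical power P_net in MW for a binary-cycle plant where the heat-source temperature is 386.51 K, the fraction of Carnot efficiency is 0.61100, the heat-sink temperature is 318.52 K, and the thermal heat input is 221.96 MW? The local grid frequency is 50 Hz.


Step 1: eta = (1 - Tc/Th)*f = (1 - 318.52/386.51)*0.611 = 0.1074795
Step 2: P_net = eta * Q_in = 0.1074795 * 221.96 = 23.856 MW
P_net = 23.856 MW


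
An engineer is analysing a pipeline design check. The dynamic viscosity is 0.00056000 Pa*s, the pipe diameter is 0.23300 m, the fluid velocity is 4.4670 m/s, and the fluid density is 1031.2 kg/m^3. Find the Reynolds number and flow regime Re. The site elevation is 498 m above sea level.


Step 1: Re = rho*vel*D/mu = 1031.2*4.467*0.233/0.00056 = 1.9166e+06
Step 2: Re = 1.9166e+06 > 4000, so flow is turbulent.
Re = 1.9166e+06 (turbulent)


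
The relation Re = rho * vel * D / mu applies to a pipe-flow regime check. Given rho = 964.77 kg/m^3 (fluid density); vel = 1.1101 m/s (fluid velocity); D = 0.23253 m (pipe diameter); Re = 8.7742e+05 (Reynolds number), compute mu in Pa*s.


mu = rho * vel * D / Re
mu = 964.77 * 1.1101 * 0.23253 / 8.7742e+05
mu = 0.00028383 Pa*s


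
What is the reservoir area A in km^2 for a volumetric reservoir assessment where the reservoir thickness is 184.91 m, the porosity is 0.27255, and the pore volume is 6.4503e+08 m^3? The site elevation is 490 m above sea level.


A = Vp / (1e6 * hr * phi)
A = 6.4503e+08 / (1e6 * 184.91 * 0.27255)
A = 12.799 km^2


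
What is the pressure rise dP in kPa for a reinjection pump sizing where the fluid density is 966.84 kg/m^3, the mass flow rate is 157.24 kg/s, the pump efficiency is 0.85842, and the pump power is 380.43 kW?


dP = P_pump * rho * eta / mdot
dP = 380.43 * 966.84 * 0.85842 / 157.24
dP = 2008.0 kPa


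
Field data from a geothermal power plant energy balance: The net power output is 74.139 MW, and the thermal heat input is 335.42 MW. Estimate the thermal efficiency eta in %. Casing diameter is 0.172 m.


eta = W_net / Q_in * 100
eta = 74.139 / 335.42 * 100
eta = 22.103 %


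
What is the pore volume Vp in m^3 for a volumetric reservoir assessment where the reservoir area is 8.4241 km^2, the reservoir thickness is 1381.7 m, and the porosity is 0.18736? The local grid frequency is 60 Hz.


Vp = A * 1e6 * hr * phi
Vp = 8.4241 * 1e6 * 1381.7 * 0.18736
Vp = 2.1808e+09 m^3


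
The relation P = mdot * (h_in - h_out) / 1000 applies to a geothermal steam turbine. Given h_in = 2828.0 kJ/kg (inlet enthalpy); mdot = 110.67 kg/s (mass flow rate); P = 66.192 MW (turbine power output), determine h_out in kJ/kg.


h_out = h_in - P * 1000 / mdot
h_out = 2828.0 - 66.192 * 1000 / 110.67
h_out = 2229.9 kJ/kg


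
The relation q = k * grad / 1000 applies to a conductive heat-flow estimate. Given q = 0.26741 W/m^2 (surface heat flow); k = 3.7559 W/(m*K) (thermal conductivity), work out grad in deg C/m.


grad = q * 1000 / k
grad = 0.26741 * 1000 / 3.7559
grad = 71.19732 deg C/km
Convert: 71.19732 deg C/km * 0.001 = 0.071197 deg C/m
grad = 0.071197 deg C/m


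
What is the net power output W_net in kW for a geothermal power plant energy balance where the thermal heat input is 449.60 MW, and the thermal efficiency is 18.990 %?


W_net = eta / 100 * Q_in
W_net = 18.990 / 100 * 449.60
W_net = 85.37904 MW
Convert: 85.37904 MW * 1000.0 = 85379 kW
W_net = 85379 kW


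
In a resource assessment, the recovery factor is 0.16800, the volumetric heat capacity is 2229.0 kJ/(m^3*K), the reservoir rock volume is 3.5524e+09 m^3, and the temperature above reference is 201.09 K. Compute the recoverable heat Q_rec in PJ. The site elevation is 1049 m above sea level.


Step 1: Q_s = Vr*rhoc*dT/1e12 = 3.5524e+09*2229.0*201.09/1e12 = 1592.291 PJ
Step 2: Q_rec = Q_s * RF = 1592.291 * 0.168 = 267.50 PJ
Q_rec = 267.50 PJ


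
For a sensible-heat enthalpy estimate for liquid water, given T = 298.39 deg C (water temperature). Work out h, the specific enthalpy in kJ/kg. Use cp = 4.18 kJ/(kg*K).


h = cp * T
h = 4.18 * 298.39
h = 1247.3 kJ/kg


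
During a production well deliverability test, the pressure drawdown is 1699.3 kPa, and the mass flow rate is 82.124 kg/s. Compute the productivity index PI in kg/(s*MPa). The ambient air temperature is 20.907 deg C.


PI = mdot * 1000 / dP
PI = 82.124 * 1000 / 1699.3
PI = 48.328 kg/(s*MPa)


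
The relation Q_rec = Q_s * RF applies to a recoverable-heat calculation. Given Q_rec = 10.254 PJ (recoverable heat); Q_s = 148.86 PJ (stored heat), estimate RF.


RF = Q_rec / Q_s
RF = 10.254 / 148.86
RF = 0.068884


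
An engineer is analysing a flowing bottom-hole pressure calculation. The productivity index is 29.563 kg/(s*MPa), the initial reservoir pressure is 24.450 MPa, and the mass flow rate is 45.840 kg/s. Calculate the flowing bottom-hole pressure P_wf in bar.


P_wf = P_i - mdot / PI
P_wf = 24.450 - 45.840 / 29.563
P_wf = 22.89941 MPa
Convert: 22.89941 MPa * 10.0 = 228.99 bar
P_wf = 228.99 bar


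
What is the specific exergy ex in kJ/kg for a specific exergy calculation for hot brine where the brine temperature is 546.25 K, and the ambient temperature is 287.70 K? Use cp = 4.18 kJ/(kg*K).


ex = cp * ((T_b - T_0) - T_0 * ln(T_b/T_0))
ex = 4.18 * ((546.25 - 287.70) - 287.70 * ln(546.25/287.70))
ex = 309.69 kJ/kg


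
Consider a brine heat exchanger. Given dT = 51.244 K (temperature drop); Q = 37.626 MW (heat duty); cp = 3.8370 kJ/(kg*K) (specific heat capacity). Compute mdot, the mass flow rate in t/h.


mdot = Q * 1000 / (cp * dT)
mdot = 37.626 * 1000 / (3.8370 * 51.244)
mdot = 191.3609 kg/s
Convert: 191.3609 kg/s * 3.6 = 688.90 t/h
mdot = 688.90 t/h


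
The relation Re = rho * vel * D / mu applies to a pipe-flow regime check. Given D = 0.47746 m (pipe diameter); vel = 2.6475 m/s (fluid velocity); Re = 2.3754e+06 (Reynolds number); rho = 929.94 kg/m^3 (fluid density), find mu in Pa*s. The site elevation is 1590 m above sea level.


mu = rho * vel * D / Re
mu = 929.94 * 2.6475 * 0.47746 / 2.3754e+06
mu = 0.00049487 Pa*s


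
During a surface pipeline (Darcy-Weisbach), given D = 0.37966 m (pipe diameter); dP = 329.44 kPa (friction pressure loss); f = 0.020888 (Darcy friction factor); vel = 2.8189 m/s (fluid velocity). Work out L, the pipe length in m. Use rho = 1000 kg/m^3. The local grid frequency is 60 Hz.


L = dP*1000*D / (f*rho*vel^2/2)
L = 329.44*1000*0.37966 / (0.020888*1000*2.8189^2/2)
L = 1507.1 m


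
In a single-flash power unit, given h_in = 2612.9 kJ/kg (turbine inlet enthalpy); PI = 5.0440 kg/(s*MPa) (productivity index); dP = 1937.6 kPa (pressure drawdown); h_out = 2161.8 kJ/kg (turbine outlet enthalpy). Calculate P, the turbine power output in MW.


Step 1: mdot = PI * dP / 1000 = 5.044 * 1937.6 / 1000 = 9.773254 kg/s
Step 2: P = mdot*(h_in - h_out)/1000 = 9.773254*(2612.9 - 2161.8)/1000 = 4.4087 MW
P = 4.4087 MW


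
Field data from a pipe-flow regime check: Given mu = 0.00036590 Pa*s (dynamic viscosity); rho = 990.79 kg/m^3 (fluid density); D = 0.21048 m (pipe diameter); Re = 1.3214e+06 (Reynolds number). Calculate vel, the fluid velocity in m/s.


vel = Re * mu / (rho * D)
vel = 1.3214e+06 * 0.00036590 / (990.79 * 0.21048)
vel = 2.3185 m/s


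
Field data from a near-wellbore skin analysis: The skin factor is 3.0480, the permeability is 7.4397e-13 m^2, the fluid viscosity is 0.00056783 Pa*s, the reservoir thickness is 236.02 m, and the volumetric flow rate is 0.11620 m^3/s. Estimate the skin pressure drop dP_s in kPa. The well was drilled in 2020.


dP_s = S * q * mu / (2*pi*k*hr) / 1000
dP_s = 3.0480 * 0.11620 * 0.00056783 / (2*pi*7.4397e-13*236.02) / 1000
dP_s = 182.29 kPa


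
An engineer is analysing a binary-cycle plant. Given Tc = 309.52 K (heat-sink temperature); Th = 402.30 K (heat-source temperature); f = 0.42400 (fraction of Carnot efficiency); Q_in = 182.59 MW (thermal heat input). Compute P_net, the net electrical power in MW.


Step 1: eta = (1 - Tc/Th)*f = (1 - 309.52/402.3)*0.424 = 0.09778454
Step 2: P_net = eta * Q_in = 0.09778454 * 182.59 = 17.854 MW
P_net = 17.854 MW


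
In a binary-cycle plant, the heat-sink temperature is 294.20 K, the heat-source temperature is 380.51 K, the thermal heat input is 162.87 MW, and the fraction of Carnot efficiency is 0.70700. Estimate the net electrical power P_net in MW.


Step 1: eta = (1 - Tc/Th)*f = (1 - 294.2/380.51)*0.707 = 0.1603668
Step 2: P_net = eta * Q_in = 0.1603668 * 162.87 = 26.119 MW
P_net = 26.119 MW


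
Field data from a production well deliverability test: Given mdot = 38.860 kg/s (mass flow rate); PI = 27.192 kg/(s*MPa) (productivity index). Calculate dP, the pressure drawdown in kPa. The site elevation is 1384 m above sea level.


dP = mdot * 1000 / PI
dP = 38.860 * 1000 / 27.192
dP = 1429.1 kPa


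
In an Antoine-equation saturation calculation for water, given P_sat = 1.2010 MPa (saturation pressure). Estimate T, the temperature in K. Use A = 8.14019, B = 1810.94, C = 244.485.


T = B / (A - log10(P_sat * 760 / 0.101325)) - C
T = 1810.94 / (8.14019 - log10(1.2010 * 760 / 0.101325)) - 244.485
T = 188.1798 deg C
Convert to K: 188.1798 + 273.15 = 461.33 K
T = 461.33 K


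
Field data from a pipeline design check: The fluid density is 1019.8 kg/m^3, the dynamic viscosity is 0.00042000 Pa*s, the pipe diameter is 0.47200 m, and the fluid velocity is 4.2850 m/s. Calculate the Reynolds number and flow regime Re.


Step 1: Re = rho*vel*D/mu = 1019.8*4.285*0.472/0.00042 = 4.9109e+06
Step 2: Re = 4.9109e+06 > 4000, so flow is turbulent.
Re = 4.9109e+06 (turbulent)


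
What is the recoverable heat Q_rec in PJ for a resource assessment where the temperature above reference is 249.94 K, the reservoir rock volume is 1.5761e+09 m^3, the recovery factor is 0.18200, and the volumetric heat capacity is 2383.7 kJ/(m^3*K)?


Step 1: Q_s = Vr*rhoc*dT/1e12 = 1.5761e+09*2383.7*249.94/1e12 = 939.0120 PJ
Step 2: Q_rec = Q_s * RF = 939.0120 * 0.182 = 170.90 PJ
Q_rec = 170.90 PJ


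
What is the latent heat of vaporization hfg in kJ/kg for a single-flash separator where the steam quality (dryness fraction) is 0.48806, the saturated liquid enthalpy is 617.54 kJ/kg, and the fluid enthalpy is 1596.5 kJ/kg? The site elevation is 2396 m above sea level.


hfg = (h - hf) / x
hfg = (1596.5 - 617.54) / 0.48806
hfg = 2005.8 kJ/kg


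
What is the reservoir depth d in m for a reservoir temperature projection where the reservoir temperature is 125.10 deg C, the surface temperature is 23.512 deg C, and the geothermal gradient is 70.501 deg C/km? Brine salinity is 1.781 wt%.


d = (T_res - T_surf) / grad * 1000
d = (125.10 - 23.512) / 70.501 * 1000
d = 1440.9 m


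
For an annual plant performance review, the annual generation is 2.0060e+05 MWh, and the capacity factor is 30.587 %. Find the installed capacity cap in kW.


cap = E_a / (CF/100 * 8760)
cap = 2.0060e+05 / (30.587/100 * 8760)
cap = 74.86692 MW
Convert: 74.86692 MW * 1000.0 = 74867 kW
cap = 74867 kW


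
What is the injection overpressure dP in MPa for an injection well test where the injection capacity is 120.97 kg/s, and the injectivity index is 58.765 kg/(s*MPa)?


dP = mdot * 1000 / II
dP = 120.97 * 1000 / 58.765
dP = 2058.538 kPa
Convert: 2058.538 kPa * 0.001 = 2.0585 MPa
dP = 2.0585 MPa


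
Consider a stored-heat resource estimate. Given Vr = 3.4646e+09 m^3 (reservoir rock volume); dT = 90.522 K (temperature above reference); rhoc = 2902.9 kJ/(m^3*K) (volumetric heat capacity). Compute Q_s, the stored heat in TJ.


Q_s = Vr * rhoc * dT / 1e12
Q_s = 3.4646e+09 * 2902.9 * 90.522 / 1e12
Q_s = 910.4148 PJ
Convert: 910.4148 PJ * 1000.0 = 9.1041e+05 TJ
Q_s = 9.1041e+05 TJ


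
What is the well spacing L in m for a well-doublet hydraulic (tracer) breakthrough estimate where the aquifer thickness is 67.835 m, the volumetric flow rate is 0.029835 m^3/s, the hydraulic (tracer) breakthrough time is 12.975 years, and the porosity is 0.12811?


L = sqrt(t_bt*365.25*86400*3*Qv / (pi*hr*phi))
L = sqrt(12.975*365.25*86400*3*0.029835 / (pi*67.835*0.12811))
L = 1158.6 m


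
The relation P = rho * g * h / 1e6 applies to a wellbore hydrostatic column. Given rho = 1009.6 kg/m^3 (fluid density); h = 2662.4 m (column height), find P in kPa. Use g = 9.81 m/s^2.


P = rho * g * h / 1e6
P = 1009.6 * 9.81 * 2662.4 / 1e6
P = 26.36888 MPa
Convert: 26.36888 MPa * 1000.0 = 26369 kPa
P = 26369 kPa


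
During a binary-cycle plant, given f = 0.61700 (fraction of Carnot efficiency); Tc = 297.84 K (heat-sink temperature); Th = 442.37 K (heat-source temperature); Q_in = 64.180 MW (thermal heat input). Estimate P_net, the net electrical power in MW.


Step 1: eta = (1 - Tc/Th)*f = (1 - 297.84/442.37)*0.617 = 0.2015847
Step 2: P_net = eta * Q_in = 0.2015847 * 64.18 = 12.938 MW
P_net = 12.938 MW


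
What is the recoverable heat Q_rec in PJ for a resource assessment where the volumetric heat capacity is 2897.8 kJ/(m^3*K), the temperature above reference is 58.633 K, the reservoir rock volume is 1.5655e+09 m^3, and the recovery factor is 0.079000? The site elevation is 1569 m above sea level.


Step 1: Q_s = Vr*rhoc*dT/1e12 = 1.5655e+09*2897.8*58.633/1e12 = 265.9890 PJ
Step 2: Q_rec = Q_s * RF = 265.9890 * 0.079 = 21.013 PJ
Q_rec = 21.013 PJ


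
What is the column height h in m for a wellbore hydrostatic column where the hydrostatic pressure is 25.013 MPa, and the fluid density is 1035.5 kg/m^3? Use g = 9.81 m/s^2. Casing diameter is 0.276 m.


h = P * 1e6 / (g * rho)
h = 25.013 * 1e6 / (9.81 * 1035.5)
h = 2462.3 m


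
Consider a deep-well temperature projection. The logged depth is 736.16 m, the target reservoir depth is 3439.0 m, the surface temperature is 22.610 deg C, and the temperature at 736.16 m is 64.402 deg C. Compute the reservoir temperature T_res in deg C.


Step 1: grad = (T_d1 - T_surf)/d1 * 1000 = (64.402 - 22.61)/736.16 * 1000 = 56.77027 deg C/km
Step 2: T_res = T_surf + grad*d2/1000 = 22.61 + 56.77027*3439.0/1000 = 217.84 deg C
T_res = 217.84 deg C


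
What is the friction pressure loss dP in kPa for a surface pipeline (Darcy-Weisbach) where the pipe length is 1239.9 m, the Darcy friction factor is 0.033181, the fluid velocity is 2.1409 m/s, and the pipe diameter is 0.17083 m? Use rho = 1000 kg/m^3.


dP = f * (L/D) * (rho*vel^2/2) / 1000
dP = 0.033181 * (1239.9/0.17083) * (1000*2.1409^2/2) / 1000
dP = 551.92 kPa


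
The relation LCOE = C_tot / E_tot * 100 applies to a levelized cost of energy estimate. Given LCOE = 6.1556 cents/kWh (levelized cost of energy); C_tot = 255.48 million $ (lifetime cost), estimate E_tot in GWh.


E_tot = C_tot / LCOE * 100
E_tot = 255.48 / 6.1556 * 100
E_tot = 4150.4 GWh


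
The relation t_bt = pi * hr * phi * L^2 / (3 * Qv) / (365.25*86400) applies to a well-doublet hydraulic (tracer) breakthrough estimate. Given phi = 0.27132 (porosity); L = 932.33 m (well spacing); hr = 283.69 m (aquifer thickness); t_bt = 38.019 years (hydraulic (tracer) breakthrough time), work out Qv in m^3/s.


Qv = pi*hr*phi*L^2 / (3*t_bt*365.25*86400)
Qv = pi*283.69*0.27132*932.33^2 / (3*38.019*365.25*86400)
Qv = 0.058397 m^3/s


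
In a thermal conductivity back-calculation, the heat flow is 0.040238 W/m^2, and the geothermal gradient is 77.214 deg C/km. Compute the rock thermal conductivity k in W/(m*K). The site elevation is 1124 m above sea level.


k = q / (grad / 1000)
k = 0.040238 / (77.214 / 1000)
k = 0.52112 W/(m*K)


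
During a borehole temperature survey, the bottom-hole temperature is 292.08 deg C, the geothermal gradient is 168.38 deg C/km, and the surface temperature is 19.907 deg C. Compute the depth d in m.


d = (T_d - T_surf) / grad * 1000
d = (292.08 - 19.907) / 168.38 * 1000
d = 1616.4 m


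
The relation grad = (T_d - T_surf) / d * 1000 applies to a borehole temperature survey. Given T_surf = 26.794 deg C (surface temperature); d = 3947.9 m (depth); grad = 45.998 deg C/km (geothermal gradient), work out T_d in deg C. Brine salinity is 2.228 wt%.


T_d = T_surf + grad * d / 1000
T_d = 26.794 + 45.998 * 3947.9 / 1000
T_d = 208.39 deg C


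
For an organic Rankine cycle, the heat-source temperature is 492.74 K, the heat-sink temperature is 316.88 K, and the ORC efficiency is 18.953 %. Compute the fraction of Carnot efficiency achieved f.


f = (eta_orc/100) / (1 - Tc/Th)
f = (18.953/100) / (1 - 316.88/492.74)
f = 0.53104


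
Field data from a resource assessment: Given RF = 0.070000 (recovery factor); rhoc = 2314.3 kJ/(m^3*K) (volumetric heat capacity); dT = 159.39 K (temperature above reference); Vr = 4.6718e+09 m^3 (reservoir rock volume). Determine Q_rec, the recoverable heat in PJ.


Step 1: Q_s = Vr*rhoc*dT/1e12 = 4.6718e+09*2314.3*159.39/1e12 = 1723.316 PJ
Step 2: Q_rec = Q_s * RF = 1723.316 * 0.07 = 120.63 PJ
Q_rec = 120.63 PJ


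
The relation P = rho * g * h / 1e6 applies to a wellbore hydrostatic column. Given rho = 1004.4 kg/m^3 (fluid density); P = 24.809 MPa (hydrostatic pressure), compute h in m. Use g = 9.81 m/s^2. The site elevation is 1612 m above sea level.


h = P * 1e6 / (g * rho)
h = 24.809 * 1e6 / (9.81 * 1004.4)
h = 2517.9 m


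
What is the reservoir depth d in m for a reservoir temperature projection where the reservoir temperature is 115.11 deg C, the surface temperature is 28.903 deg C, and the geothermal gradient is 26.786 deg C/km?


d = (T_res - T_surf) / grad * 1000
d = (115.11 - 28.903) / 26.786 * 1000
d = 3218.4 m


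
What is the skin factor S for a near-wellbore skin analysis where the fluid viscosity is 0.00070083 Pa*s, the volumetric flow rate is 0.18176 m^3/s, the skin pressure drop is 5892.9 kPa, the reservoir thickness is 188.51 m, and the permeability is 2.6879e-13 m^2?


S = dP_s * 1000 * 2*pi*k*hr / (q*mu)
S = 5892.9 * 1000 * 2*pi*2.6879e-13*188.51 / (0.18176*0.00070083)
S = 14.728


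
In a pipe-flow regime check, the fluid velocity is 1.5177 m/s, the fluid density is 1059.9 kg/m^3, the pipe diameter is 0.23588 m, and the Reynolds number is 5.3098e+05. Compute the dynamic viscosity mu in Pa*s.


mu = rho * vel * D / Re
mu = 1059.9 * 1.5177 * 0.23588 / 5.3098e+05
mu = 0.00071460 Pa*s


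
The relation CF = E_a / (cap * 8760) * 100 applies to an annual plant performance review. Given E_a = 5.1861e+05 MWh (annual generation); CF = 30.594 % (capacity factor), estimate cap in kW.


cap = E_a / (CF/100 * 8760)
cap = 5.1861e+05 / (30.594/100 * 8760)
cap = 193.5087 MW
Convert: 193.5087 MW * 1000.0 = 1.9351e+05 kW
cap = 1.9351e+05 kW


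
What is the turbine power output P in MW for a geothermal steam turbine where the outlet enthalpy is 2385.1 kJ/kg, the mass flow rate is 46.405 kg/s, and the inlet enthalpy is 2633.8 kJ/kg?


P = mdot * (h_in - h_out) / 1000
P = 46.405 * (2633.8 - 2385.1) / 1000
P = 11.541 MW


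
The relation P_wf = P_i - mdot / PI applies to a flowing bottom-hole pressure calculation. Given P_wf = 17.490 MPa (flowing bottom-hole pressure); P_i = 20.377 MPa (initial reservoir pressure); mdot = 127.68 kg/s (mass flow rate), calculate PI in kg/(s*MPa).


PI = mdot / (P_i - P_wf)
PI = 127.68 / (20.377 - 17.490)
PI = 44.226 kg/(s*MPa)


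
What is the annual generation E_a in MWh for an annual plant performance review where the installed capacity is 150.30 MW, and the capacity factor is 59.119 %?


E_a = CF / 100 * cap * 8760
E_a = 59.119 / 100 * 150.30 * 8760
E_a = 7.7838e+05 MWh


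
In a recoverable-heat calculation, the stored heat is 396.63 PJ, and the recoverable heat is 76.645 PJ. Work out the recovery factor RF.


RF = Q_rec / Q_s
RF = 76.645 / 396.63
RF = 0.19324


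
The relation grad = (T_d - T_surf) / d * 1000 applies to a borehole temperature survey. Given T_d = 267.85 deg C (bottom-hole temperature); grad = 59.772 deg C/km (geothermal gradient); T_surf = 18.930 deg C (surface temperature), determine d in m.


d = (T_d - T_surf) / grad * 1000
d = (267.85 - 18.930) / 59.772 * 1000
d = 4164.5 m


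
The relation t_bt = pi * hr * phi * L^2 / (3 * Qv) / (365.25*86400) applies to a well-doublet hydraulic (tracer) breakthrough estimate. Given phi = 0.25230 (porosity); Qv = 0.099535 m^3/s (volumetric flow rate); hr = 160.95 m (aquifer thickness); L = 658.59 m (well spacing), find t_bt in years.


t_bt = pi * hr * phi * L^2 / (3 * Qv) / (365.25*86400)
t_bt = pi * 160.95 * 0.25230 * 658.59^2 / (3 * 0.099535) / (365.25*86400)
t_bt = 5.8720 years


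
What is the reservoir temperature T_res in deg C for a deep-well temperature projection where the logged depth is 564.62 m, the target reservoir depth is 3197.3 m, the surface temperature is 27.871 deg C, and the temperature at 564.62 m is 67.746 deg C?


Step 1: grad = (T_d1 - T_surf)/d1 * 1000 = (67.746 - 27.871)/564.62 * 1000 = 70.62272 deg C/km
Step 2: T_res = T_surf + grad*d2/1000 = 27.871 + 70.62272*3197.3/1000 = 253.67 deg C
T_res = 253.67 deg C


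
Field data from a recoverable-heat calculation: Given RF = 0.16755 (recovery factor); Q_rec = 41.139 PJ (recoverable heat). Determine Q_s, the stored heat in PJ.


Q_s = Q_rec / RF
Q_s = 41.139 / 0.16755
Q_s = 245.53 PJ


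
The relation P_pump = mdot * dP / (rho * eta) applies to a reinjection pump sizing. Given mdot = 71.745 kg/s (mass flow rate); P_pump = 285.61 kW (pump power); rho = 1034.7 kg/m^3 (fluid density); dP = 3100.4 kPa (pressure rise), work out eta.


eta = mdot * dP / (rho * P_pump)
eta = 71.745 * 3100.4 / (1034.7 * 285.61)
eta = 0.75270


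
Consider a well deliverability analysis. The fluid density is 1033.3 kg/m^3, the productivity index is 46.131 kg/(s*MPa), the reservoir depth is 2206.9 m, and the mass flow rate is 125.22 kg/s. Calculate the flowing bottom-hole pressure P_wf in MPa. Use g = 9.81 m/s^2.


Step 1: P_i = rho*g*h/1e6 = 1033.3*9.81*2206.9/1e6 = 22.37062 MPa
Step 2: P_wf = P_i - mdot/PI = 22.37062 - 125.22/46.131 = 19.656 MPa
P_wf = 19.656 MPa


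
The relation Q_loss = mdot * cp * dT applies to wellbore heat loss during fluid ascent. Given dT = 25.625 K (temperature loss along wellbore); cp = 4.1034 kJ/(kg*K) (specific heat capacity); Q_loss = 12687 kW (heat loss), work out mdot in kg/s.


mdot = Q_loss / (cp * dT)
mdot = 12687 / (4.1034 * 25.625)
mdot = 120.66 kg/s


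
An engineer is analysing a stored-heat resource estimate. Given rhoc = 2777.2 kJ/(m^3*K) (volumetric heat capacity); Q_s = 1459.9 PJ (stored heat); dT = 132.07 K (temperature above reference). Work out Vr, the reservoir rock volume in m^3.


Vr = Q_s * 1e12 / (rhoc * dT)
Vr = 1459.9 * 1e12 / (2777.2 * 132.07)
Vr = 3.9803e+09 m^3


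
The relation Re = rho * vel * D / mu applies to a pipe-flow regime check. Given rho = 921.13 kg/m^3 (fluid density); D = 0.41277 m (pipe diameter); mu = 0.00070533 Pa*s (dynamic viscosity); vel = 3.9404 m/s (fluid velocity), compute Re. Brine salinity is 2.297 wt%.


Re = rho * vel * D / mu
Re = 921.13 * 3.9404 * 0.41277 / 0.00070533
Re = 2.1241e+06


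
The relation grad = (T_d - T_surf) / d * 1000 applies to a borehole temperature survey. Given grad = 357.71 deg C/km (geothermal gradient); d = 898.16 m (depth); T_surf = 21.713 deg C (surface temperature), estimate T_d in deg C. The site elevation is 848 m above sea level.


T_d = T_surf + grad * d / 1000
T_d = 21.713 + 357.71 * 898.16 / 1000
T_d = 342.99 deg C


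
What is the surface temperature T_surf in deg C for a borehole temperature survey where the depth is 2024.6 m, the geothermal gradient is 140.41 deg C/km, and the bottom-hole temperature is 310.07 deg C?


T_surf = T_d - grad * d / 1000
T_surf = 310.07 - 140.41 * 2024.6 / 1000
T_surf = 25.796 deg C


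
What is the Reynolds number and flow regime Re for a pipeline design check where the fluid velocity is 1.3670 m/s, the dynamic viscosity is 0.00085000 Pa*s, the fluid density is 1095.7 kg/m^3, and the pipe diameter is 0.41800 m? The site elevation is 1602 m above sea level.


Step 1: Re = rho*vel*D/mu = 1095.7*1.367*0.418/0.00085 = 7.3658e+05
Step 2: Re = 7.3658e+05 > 4000, so flow is turbulent.
Re = 7.3658e+05 (turbulent)


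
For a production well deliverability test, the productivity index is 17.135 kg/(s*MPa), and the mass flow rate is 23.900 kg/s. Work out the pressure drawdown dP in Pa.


dP = mdot * 1000 / PI
dP = 23.900 * 1000 / 17.135
dP = 1394.806 kPa
Convert: 1394.806 kPa * 1000.0 = 1.3948e+06 Pa
dP = 1.3948e+06 Pa


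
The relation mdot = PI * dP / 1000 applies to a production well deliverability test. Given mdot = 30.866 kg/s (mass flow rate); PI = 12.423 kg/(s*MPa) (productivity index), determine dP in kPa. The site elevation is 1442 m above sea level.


dP = mdot * 1000 / PI
dP = 30.866 * 1000 / 12.423
dP = 2484.6 kPa


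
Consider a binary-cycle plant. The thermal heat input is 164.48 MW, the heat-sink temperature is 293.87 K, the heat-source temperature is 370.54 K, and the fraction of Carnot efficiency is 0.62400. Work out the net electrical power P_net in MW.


Step 1: eta = (1 - Tc/Th)*f = (1 - 293.87/370.54)*0.624 = 0.1291145
Step 2: P_net = eta * Q_in = 0.1291145 * 164.48 = 21.237 MW
P_net = 21.237 MW


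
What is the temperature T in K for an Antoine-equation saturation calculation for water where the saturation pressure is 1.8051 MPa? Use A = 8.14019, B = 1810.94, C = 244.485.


T = B / (A - log10(P_sat * 760 / 0.101325)) - C
T = 1810.94 / (8.14019 - log10(1.8051 * 760 / 0.101325)) - 244.485
T = 207.2796 deg C
Convert to K: 207.2796 + 273.15 = 480.43 K
T = 480.43 K


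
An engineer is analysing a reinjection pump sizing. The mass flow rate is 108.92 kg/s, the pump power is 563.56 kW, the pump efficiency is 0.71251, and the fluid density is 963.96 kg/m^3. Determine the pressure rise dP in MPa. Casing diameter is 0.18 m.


dP = P_pump * rho * eta / mdot
dP = 563.56 * 963.96 * 0.71251 / 108.92
dP = 3553.714 kPa
Convert: 3553.714 kPa * 0.001 = 3.5537 MPa
dP = 3.5537 MPa


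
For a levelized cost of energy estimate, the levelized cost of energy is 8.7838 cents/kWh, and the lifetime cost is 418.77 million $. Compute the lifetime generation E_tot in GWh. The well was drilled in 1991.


E_tot = C_tot / LCOE * 100
E_tot = 418.77 / 8.7838 * 100
E_tot = 4767.5 GWh


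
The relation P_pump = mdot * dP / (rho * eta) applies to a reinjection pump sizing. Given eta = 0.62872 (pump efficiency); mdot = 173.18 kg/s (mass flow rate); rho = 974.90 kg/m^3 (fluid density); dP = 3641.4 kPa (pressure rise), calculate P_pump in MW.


P_pump = mdot * dP / (rho * eta)
P_pump = 173.18 * 3641.4 / (974.90 * 0.62872)
P_pump = 1028.842 kW
Convert: 1028.842 kW * 0.001 = 1.0288 MW
P_pump = 1.0288 MW


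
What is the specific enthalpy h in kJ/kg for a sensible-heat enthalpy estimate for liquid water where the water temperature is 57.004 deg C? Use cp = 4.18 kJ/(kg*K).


h = cp * T
h = 4.18 * 57.004
h = 238.28 kJ/kg


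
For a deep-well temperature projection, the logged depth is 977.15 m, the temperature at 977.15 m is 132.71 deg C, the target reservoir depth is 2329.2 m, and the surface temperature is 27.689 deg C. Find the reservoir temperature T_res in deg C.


Step 1: grad = (T_d1 - T_surf)/d1 * 1000 = (132.71 - 27.689)/977.15 * 1000 = 107.4768 deg C/km
Step 2: T_res = T_surf + grad*d2/1000 = 27.689 + 107.4768*2329.2/1000 = 278.02 deg C
T_res = 278.02 deg C


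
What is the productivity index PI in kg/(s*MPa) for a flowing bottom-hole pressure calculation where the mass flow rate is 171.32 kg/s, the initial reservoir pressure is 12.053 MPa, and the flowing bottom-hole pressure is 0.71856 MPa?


PI = mdot / (P_i - P_wf)
PI = 171.32 / (12.053 - 0.71856)
PI = 15.115 kg/(s*MPa)


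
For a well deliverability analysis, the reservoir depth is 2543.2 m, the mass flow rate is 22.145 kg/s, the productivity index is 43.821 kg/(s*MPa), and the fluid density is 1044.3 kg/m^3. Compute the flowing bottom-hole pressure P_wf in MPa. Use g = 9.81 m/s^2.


Step 1: P_i = rho*g*h/1e6 = 1044.3*9.81*2543.2/1e6 = 26.05402 MPa
Step 2: P_wf = P_i - mdot/PI = 26.05402 - 22.145/43.821 = 25.549 MPa
P_wf = 25.549 MPa


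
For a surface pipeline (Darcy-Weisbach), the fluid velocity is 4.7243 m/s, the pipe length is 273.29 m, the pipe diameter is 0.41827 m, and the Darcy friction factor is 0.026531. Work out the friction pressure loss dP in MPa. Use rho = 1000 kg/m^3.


dP = f * (L/D) * (rho*vel^2/2) / 1000
dP = 0.026531 * (273.29/0.41827) * (1000*4.7243^2/2) / 1000
dP = 193.4486 kPa
Convert: 193.4486 kPa * 0.001 = 0.19345 MPa
dP = 0.19345 MPa


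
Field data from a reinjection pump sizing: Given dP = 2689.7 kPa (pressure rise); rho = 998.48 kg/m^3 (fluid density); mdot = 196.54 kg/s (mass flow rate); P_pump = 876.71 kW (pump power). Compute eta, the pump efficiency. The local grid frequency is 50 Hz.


eta = mdot * dP / (rho * P_pump)
eta = 196.54 * 2689.7 / (998.48 * 876.71)
eta = 0.60389


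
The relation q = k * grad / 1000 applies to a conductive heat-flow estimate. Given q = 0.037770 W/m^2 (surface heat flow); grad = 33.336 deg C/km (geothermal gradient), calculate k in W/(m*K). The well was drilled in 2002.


k = q * 1000 / grad
k = 0.037770 * 1000 / 33.336
k = 1.1330 W/(m*K)


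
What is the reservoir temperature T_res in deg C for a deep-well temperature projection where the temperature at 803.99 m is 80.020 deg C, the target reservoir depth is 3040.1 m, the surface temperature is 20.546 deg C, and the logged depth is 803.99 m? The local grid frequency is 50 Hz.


Step 1: grad = (T_d1 - T_surf)/d1 * 1000 = (80.02 - 20.546)/803.99 * 1000 = 73.97356 deg C/km
Step 2: T_res = T_surf + grad*d2/1000 = 20.546 + 73.97356*3040.1/1000 = 245.43 deg C
T_res = 245.43 deg C


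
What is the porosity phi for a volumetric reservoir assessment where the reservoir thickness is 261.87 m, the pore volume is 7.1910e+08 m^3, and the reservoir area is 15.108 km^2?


phi = Vp / (A * 1e6 * hr)
phi = 7.1910e+08 / (15.108 * 1e6 * 261.87)
phi = 0.18176
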